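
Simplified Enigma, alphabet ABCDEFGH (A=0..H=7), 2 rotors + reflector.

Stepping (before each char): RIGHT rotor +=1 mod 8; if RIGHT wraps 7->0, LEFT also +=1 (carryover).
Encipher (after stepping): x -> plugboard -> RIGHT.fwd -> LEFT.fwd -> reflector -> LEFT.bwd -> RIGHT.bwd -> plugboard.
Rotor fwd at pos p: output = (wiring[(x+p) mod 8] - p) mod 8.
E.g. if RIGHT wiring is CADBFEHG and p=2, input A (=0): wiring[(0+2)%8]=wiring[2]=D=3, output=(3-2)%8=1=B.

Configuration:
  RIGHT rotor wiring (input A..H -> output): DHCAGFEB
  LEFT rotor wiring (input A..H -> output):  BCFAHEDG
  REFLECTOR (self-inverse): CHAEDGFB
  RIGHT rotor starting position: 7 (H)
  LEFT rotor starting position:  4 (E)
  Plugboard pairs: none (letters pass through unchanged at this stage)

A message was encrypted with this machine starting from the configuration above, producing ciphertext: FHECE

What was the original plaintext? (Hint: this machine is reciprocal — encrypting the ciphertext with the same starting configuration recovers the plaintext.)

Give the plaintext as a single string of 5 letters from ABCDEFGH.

Answer: BGAFD

Derivation:
Char 1 ('F'): step: R->0, L->5 (L advanced); F->plug->F->R->F->L->A->refl->C->L'->H->R'->B->plug->B
Char 2 ('H'): step: R->1, L=5; H->plug->H->R->C->L->B->refl->H->L'->A->R'->G->plug->G
Char 3 ('E'): step: R->2, L=5; E->plug->E->R->C->L->B->refl->H->L'->A->R'->A->plug->A
Char 4 ('C'): step: R->3, L=5; C->plug->C->R->C->L->B->refl->H->L'->A->R'->F->plug->F
Char 5 ('E'): step: R->4, L=5; E->plug->E->R->H->L->C->refl->A->L'->F->R'->D->plug->D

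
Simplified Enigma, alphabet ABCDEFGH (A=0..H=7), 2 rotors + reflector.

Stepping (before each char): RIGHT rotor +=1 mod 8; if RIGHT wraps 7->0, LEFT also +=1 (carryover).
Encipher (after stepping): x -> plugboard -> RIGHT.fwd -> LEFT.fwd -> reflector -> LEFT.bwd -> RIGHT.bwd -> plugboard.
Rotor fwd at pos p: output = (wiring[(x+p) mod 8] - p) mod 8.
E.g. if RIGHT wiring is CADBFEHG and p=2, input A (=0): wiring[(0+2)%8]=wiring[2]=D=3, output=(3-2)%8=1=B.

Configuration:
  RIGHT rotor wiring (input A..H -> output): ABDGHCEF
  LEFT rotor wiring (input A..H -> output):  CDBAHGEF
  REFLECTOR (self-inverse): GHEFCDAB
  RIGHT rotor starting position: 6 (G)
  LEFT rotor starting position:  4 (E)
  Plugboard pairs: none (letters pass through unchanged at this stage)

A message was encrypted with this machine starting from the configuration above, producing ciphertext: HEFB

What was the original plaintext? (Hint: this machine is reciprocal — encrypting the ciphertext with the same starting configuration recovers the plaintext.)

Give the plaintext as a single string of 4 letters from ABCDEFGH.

Answer: GHDE

Derivation:
Char 1 ('H'): step: R->7, L=4; H->plug->H->R->F->L->H->refl->B->L'->D->R'->G->plug->G
Char 2 ('E'): step: R->0, L->5 (L advanced); E->plug->E->R->H->L->C->refl->E->L'->F->R'->H->plug->H
Char 3 ('F'): step: R->1, L=5; F->plug->F->R->D->L->F->refl->D->L'->G->R'->D->plug->D
Char 4 ('B'): step: R->2, L=5; B->plug->B->R->E->L->G->refl->A->L'->C->R'->E->plug->E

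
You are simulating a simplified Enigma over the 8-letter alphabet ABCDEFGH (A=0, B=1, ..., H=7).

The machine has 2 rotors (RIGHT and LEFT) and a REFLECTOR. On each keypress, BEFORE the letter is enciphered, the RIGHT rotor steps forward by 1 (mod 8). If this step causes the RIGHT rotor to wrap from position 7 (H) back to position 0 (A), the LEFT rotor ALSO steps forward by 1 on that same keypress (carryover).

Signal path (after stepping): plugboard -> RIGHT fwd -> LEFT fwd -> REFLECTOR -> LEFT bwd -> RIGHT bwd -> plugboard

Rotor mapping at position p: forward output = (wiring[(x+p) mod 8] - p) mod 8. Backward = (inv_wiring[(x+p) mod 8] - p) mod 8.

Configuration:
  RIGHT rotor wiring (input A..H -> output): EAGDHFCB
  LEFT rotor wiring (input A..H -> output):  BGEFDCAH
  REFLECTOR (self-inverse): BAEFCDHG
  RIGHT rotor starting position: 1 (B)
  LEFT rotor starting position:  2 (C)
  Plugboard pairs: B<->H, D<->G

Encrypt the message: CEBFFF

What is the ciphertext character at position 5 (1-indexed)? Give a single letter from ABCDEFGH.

Char 1 ('C'): step: R->2, L=2; C->plug->C->R->F->L->F->refl->D->L'->B->R'->B->plug->H
Char 2 ('E'): step: R->3, L=2; E->plug->E->R->G->L->H->refl->G->L'->E->R'->B->plug->H
Char 3 ('B'): step: R->4, L=2; B->plug->H->R->H->L->E->refl->C->L'->A->R'->E->plug->E
Char 4 ('F'): step: R->5, L=2; F->plug->F->R->B->L->D->refl->F->L'->F->R'->B->plug->H
Char 5 ('F'): step: R->6, L=2; F->plug->F->R->F->L->F->refl->D->L'->B->R'->G->plug->D

D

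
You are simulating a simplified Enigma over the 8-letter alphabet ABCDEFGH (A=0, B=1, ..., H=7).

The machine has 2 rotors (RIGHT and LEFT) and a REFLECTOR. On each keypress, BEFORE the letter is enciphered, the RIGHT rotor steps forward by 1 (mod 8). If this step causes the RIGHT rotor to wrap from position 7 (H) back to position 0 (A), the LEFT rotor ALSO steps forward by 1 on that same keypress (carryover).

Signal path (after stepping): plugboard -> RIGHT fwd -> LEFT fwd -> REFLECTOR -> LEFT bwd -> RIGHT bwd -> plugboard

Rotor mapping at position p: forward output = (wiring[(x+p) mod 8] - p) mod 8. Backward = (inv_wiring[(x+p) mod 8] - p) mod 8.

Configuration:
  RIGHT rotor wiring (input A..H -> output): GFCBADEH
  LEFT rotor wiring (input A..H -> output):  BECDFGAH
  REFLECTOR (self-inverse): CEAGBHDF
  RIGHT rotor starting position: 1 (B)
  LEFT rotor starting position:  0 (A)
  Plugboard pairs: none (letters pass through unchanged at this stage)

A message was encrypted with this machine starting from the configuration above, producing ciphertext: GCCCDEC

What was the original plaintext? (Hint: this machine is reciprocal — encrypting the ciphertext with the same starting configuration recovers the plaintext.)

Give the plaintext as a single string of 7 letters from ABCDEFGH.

Answer: BDFAECH

Derivation:
Char 1 ('G'): step: R->2, L=0; G->plug->G->R->E->L->F->refl->H->L'->H->R'->B->plug->B
Char 2 ('C'): step: R->3, L=0; C->plug->C->R->A->L->B->refl->E->L'->B->R'->D->plug->D
Char 3 ('C'): step: R->4, L=0; C->plug->C->R->A->L->B->refl->E->L'->B->R'->F->plug->F
Char 4 ('C'): step: R->5, L=0; C->plug->C->R->C->L->C->refl->A->L'->G->R'->A->plug->A
Char 5 ('D'): step: R->6, L=0; D->plug->D->R->H->L->H->refl->F->L'->E->R'->E->plug->E
Char 6 ('E'): step: R->7, L=0; E->plug->E->R->C->L->C->refl->A->L'->G->R'->C->plug->C
Char 7 ('C'): step: R->0, L->1 (L advanced); C->plug->C->R->C->L->C->refl->A->L'->H->R'->H->plug->H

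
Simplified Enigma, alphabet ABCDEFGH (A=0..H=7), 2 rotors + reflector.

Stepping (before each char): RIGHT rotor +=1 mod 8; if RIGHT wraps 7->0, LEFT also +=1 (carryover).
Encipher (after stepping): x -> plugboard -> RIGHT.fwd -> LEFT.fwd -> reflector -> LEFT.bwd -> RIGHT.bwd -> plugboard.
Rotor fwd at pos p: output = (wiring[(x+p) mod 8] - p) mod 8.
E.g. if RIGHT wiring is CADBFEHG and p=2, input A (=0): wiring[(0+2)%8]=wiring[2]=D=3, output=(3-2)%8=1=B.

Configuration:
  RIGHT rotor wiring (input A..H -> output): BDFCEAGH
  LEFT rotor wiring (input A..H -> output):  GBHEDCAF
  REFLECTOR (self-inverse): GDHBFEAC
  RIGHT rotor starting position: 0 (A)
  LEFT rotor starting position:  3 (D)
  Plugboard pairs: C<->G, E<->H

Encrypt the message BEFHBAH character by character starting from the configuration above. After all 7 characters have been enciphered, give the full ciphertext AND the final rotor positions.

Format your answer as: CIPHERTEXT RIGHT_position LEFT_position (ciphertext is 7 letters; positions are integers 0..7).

Answer: ADBAHDE 7 3

Derivation:
Char 1 ('B'): step: R->1, L=3; B->plug->B->R->E->L->C->refl->H->L'->C->R'->A->plug->A
Char 2 ('E'): step: R->2, L=3; E->plug->H->R->B->L->A->refl->G->L'->G->R'->D->plug->D
Char 3 ('F'): step: R->3, L=3; F->plug->F->R->G->L->G->refl->A->L'->B->R'->B->plug->B
Char 4 ('H'): step: R->4, L=3; H->plug->E->R->F->L->D->refl->B->L'->A->R'->A->plug->A
Char 5 ('B'): step: R->5, L=3; B->plug->B->R->B->L->A->refl->G->L'->G->R'->E->plug->H
Char 6 ('A'): step: R->6, L=3; A->plug->A->R->A->L->B->refl->D->L'->F->R'->D->plug->D
Char 7 ('H'): step: R->7, L=3; H->plug->E->R->D->L->F->refl->E->L'->H->R'->H->plug->E
Final: ciphertext=ADBAHDE, RIGHT=7, LEFT=3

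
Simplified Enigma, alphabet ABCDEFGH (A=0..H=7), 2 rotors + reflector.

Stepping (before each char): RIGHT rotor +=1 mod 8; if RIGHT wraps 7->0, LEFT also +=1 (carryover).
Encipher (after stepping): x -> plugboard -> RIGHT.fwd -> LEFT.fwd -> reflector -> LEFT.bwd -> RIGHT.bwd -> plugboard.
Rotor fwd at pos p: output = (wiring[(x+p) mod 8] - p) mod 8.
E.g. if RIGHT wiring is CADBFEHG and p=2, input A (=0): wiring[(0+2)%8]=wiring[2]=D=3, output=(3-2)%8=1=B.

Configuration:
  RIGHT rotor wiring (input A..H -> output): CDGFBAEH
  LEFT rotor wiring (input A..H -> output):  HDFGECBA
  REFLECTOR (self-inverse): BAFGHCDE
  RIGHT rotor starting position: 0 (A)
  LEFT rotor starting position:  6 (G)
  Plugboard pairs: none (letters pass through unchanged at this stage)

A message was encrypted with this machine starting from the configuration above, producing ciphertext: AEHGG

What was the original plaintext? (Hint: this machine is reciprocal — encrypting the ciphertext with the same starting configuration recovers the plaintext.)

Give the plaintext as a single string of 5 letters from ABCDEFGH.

Char 1 ('A'): step: R->1, L=6; A->plug->A->R->C->L->B->refl->A->L'->F->R'->B->plug->B
Char 2 ('E'): step: R->2, L=6; E->plug->E->R->C->L->B->refl->A->L'->F->R'->F->plug->F
Char 3 ('H'): step: R->3, L=6; H->plug->H->R->D->L->F->refl->C->L'->B->R'->D->plug->D
Char 4 ('G'): step: R->4, L=6; G->plug->G->R->C->L->B->refl->A->L'->F->R'->A->plug->A
Char 5 ('G'): step: R->5, L=6; G->plug->G->R->A->L->D->refl->G->L'->G->R'->E->plug->E

Answer: BFDAE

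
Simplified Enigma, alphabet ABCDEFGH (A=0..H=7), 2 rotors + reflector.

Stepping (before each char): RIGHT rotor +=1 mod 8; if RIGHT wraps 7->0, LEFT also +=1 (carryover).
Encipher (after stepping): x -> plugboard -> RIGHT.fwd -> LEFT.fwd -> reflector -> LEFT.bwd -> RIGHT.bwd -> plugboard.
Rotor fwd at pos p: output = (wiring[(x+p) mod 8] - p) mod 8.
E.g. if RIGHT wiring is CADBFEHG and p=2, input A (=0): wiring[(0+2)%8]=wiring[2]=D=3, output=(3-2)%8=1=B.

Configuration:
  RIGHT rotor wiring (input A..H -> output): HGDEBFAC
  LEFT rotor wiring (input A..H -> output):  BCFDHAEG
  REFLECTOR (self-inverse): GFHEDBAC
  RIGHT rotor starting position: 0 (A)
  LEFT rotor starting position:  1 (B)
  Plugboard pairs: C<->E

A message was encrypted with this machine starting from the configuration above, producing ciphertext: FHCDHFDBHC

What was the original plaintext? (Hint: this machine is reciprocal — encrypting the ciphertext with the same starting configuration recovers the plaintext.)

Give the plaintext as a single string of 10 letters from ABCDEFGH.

Char 1 ('F'): step: R->1, L=1; F->plug->F->R->H->L->A->refl->G->L'->D->R'->C->plug->E
Char 2 ('H'): step: R->2, L=1; H->plug->H->R->E->L->H->refl->C->L'->C->R'->B->plug->B
Char 3 ('C'): step: R->3, L=1; C->plug->E->R->H->L->A->refl->G->L'->D->R'->G->plug->G
Char 4 ('D'): step: R->4, L=1; D->plug->D->R->G->L->F->refl->B->L'->A->R'->H->plug->H
Char 5 ('H'): step: R->5, L=1; H->plug->H->R->E->L->H->refl->C->L'->C->R'->D->plug->D
Char 6 ('F'): step: R->6, L=1; F->plug->F->R->G->L->F->refl->B->L'->A->R'->D->plug->D
Char 7 ('D'): step: R->7, L=1; D->plug->D->R->E->L->H->refl->C->L'->C->R'->F->plug->F
Char 8 ('B'): step: R->0, L->2 (L advanced); B->plug->B->R->G->L->H->refl->C->L'->E->R'->D->plug->D
Char 9 ('H'): step: R->1, L=2; H->plug->H->R->G->L->H->refl->C->L'->E->R'->E->plug->C
Char 10 ('C'): step: R->2, L=2; C->plug->E->R->G->L->H->refl->C->L'->E->R'->H->plug->H

Answer: EBGHDDFDCH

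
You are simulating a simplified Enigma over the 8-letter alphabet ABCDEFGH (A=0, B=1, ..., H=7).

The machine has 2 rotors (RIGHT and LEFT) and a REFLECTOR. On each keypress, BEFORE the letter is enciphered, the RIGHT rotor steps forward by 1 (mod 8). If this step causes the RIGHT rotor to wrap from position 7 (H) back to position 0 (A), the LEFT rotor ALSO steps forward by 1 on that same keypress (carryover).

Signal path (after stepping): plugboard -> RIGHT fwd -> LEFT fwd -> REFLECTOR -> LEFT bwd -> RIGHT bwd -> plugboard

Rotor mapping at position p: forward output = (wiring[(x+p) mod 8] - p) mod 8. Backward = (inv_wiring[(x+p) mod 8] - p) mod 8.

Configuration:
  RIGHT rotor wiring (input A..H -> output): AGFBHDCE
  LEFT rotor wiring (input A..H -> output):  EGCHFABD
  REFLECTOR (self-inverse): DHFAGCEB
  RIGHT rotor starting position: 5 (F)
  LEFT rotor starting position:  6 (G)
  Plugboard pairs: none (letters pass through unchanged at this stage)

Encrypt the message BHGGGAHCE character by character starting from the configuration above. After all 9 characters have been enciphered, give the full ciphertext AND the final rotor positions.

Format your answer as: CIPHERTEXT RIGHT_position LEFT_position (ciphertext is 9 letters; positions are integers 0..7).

Answer: HFBBFHDEG 6 7

Derivation:
Char 1 ('B'): step: R->6, L=6; B->plug->B->R->G->L->H->refl->B->L'->F->R'->H->plug->H
Char 2 ('H'): step: R->7, L=6; H->plug->H->R->D->L->A->refl->D->L'->A->R'->F->plug->F
Char 3 ('G'): step: R->0, L->7 (L advanced); G->plug->G->R->C->L->H->refl->B->L'->G->R'->B->plug->B
Char 4 ('G'): step: R->1, L=7; G->plug->G->R->D->L->D->refl->A->L'->E->R'->B->plug->B
Char 5 ('G'): step: R->2, L=7; G->plug->G->R->G->L->B->refl->H->L'->C->R'->F->plug->F
Char 6 ('A'): step: R->3, L=7; A->plug->A->R->G->L->B->refl->H->L'->C->R'->H->plug->H
Char 7 ('H'): step: R->4, L=7; H->plug->H->R->F->L->G->refl->E->L'->A->R'->D->plug->D
Char 8 ('C'): step: R->5, L=7; C->plug->C->R->H->L->C->refl->F->L'->B->R'->E->plug->E
Char 9 ('E'): step: R->6, L=7; E->plug->E->R->H->L->C->refl->F->L'->B->R'->G->plug->G
Final: ciphertext=HFBBFHDEG, RIGHT=6, LEFT=7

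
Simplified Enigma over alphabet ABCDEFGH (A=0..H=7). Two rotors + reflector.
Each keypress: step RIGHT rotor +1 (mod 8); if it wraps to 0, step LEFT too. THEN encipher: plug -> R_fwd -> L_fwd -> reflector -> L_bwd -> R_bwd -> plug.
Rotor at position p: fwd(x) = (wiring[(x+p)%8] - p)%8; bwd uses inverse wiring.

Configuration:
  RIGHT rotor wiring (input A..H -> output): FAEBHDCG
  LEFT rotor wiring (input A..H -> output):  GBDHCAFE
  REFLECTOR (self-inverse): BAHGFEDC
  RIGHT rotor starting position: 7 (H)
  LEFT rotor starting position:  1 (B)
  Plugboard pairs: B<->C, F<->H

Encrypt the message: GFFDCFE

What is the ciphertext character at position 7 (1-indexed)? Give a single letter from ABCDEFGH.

Char 1 ('G'): step: R->0, L->2 (L advanced); G->plug->G->R->C->L->A->refl->B->L'->A->R'->B->plug->C
Char 2 ('F'): step: R->1, L=2; F->plug->H->R->E->L->D->refl->G->L'->D->R'->B->plug->C
Char 3 ('F'): step: R->2, L=2; F->plug->H->R->G->L->E->refl->F->L'->B->R'->D->plug->D
Char 4 ('D'): step: R->3, L=2; D->plug->D->R->H->L->H->refl->C->L'->F->R'->G->plug->G
Char 5 ('C'): step: R->4, L=2; C->plug->B->R->H->L->H->refl->C->L'->F->R'->H->plug->F
Char 6 ('F'): step: R->5, L=2; F->plug->H->R->C->L->A->refl->B->L'->A->R'->D->plug->D
Char 7 ('E'): step: R->6, L=2; E->plug->E->R->G->L->E->refl->F->L'->B->R'->G->plug->G

G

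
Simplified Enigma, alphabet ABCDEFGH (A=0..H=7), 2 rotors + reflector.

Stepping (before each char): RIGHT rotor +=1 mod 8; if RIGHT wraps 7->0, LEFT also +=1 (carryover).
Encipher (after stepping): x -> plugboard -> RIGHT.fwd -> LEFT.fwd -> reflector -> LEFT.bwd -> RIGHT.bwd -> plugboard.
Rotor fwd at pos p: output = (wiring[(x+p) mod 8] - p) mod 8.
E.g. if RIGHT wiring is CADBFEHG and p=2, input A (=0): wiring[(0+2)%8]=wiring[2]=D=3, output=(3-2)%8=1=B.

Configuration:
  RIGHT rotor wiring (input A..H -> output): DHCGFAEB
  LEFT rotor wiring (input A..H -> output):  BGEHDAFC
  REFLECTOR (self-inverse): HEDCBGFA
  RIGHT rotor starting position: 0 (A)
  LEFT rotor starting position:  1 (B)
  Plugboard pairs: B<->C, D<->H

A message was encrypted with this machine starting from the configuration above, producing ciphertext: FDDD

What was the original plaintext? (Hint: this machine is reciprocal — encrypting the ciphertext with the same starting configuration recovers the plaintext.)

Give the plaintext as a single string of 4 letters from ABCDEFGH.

Answer: CHGB

Derivation:
Char 1 ('F'): step: R->1, L=1; F->plug->F->R->D->L->C->refl->D->L'->B->R'->B->plug->C
Char 2 ('D'): step: R->2, L=1; D->plug->H->R->F->L->E->refl->B->L'->G->R'->D->plug->H
Char 3 ('D'): step: R->3, L=1; D->plug->H->R->H->L->A->refl->H->L'->E->R'->G->plug->G
Char 4 ('D'): step: R->4, L=1; D->plug->H->R->C->L->G->refl->F->L'->A->R'->C->plug->B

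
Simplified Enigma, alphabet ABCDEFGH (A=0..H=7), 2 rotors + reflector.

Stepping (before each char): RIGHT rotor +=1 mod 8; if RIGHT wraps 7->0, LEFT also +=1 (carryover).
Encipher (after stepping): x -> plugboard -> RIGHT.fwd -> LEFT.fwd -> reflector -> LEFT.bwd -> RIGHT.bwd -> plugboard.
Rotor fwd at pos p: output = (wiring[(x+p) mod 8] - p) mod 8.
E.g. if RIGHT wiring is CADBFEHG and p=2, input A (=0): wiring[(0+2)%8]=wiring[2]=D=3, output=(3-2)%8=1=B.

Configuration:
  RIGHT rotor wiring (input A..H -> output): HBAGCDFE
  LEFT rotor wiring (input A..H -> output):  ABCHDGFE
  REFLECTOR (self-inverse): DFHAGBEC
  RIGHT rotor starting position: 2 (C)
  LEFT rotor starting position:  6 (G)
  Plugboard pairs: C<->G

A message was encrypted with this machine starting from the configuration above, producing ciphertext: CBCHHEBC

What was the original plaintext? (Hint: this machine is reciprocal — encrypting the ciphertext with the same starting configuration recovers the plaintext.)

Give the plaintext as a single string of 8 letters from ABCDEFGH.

Char 1 ('C'): step: R->3, L=6; C->plug->G->R->G->L->F->refl->B->L'->F->R'->H->plug->H
Char 2 ('B'): step: R->4, L=6; B->plug->B->R->H->L->A->refl->D->L'->D->R'->E->plug->E
Char 3 ('C'): step: R->5, L=6; C->plug->G->R->B->L->G->refl->E->L'->E->R'->E->plug->E
Char 4 ('H'): step: R->6, L=6; H->plug->H->R->F->L->B->refl->F->L'->G->R'->B->plug->B
Char 5 ('H'): step: R->7, L=6; H->plug->H->R->G->L->F->refl->B->L'->F->R'->A->plug->A
Char 6 ('E'): step: R->0, L->7 (L advanced); E->plug->E->R->C->L->C->refl->H->L'->G->R'->D->plug->D
Char 7 ('B'): step: R->1, L=7; B->plug->B->R->H->L->G->refl->E->L'->F->R'->C->plug->G
Char 8 ('C'): step: R->2, L=7; C->plug->G->R->F->L->E->refl->G->L'->H->R'->H->plug->H

Answer: HEEBADGH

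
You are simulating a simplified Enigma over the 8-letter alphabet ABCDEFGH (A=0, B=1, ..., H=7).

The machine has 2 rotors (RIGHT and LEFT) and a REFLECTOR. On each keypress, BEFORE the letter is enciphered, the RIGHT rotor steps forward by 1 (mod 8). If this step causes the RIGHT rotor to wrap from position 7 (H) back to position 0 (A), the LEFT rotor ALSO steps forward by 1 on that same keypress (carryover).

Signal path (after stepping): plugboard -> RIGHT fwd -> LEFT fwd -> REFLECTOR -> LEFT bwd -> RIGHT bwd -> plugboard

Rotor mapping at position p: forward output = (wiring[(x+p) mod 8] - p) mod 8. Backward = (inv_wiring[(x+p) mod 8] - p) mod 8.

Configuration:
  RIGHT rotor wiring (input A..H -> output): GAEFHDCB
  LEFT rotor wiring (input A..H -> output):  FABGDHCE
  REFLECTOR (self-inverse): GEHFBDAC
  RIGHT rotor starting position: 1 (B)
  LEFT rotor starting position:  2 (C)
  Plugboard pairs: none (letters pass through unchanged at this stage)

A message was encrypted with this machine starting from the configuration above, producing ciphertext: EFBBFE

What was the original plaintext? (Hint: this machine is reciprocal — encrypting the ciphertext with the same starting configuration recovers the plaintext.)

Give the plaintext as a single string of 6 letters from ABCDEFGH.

Char 1 ('E'): step: R->2, L=2; E->plug->E->R->A->L->H->refl->C->L'->F->R'->C->plug->C
Char 2 ('F'): step: R->3, L=2; F->plug->F->R->D->L->F->refl->D->L'->G->R'->E->plug->E
Char 3 ('B'): step: R->4, L=2; B->plug->B->R->H->L->G->refl->A->L'->E->R'->F->plug->F
Char 4 ('B'): step: R->5, L=2; B->plug->B->R->F->L->C->refl->H->L'->A->R'->G->plug->G
Char 5 ('F'): step: R->6, L=2; F->plug->F->R->H->L->G->refl->A->L'->E->R'->A->plug->A
Char 6 ('E'): step: R->7, L=2; E->plug->E->R->G->L->D->refl->F->L'->D->R'->H->plug->H

Answer: CEFGAH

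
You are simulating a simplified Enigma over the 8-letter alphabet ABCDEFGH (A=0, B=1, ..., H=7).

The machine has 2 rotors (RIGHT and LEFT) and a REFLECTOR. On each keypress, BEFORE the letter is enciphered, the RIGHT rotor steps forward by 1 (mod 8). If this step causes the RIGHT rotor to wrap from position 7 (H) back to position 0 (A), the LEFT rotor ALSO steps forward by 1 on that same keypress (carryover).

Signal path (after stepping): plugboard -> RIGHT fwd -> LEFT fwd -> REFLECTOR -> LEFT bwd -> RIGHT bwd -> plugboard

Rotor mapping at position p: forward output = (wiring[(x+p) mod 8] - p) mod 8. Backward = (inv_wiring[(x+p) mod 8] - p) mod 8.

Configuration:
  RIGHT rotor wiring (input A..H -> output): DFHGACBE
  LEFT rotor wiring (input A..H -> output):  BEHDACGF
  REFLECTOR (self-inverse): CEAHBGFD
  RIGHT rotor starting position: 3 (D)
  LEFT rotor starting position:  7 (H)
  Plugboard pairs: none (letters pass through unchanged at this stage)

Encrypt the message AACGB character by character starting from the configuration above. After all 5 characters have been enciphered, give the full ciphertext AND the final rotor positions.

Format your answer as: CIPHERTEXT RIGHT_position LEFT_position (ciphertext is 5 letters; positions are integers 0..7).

Answer: CBHFH 0 0

Derivation:
Char 1 ('A'): step: R->4, L=7; A->plug->A->R->E->L->E->refl->B->L'->F->R'->C->plug->C
Char 2 ('A'): step: R->5, L=7; A->plug->A->R->F->L->B->refl->E->L'->E->R'->B->plug->B
Char 3 ('C'): step: R->6, L=7; C->plug->C->R->F->L->B->refl->E->L'->E->R'->H->plug->H
Char 4 ('G'): step: R->7, L=7; G->plug->G->R->D->L->A->refl->C->L'->B->R'->F->plug->F
Char 5 ('B'): step: R->0, L->0 (L advanced); B->plug->B->R->F->L->C->refl->A->L'->E->R'->H->plug->H
Final: ciphertext=CBHFH, RIGHT=0, LEFT=0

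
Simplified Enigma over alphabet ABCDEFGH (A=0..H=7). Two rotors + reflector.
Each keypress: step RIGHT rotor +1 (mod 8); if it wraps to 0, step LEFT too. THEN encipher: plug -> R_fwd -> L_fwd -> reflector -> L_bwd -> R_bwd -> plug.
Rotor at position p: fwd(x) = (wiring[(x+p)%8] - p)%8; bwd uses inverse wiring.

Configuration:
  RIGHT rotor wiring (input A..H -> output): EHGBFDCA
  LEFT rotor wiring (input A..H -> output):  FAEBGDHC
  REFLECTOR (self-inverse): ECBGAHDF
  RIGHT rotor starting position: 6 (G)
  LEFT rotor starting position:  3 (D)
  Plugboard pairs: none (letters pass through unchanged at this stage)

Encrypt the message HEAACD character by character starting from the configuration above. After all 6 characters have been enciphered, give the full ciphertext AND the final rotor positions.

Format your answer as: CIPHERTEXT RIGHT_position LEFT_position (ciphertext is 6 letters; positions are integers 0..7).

Char 1 ('H'): step: R->7, L=3; H->plug->H->R->D->L->E->refl->A->L'->C->R'->E->plug->E
Char 2 ('E'): step: R->0, L->4 (L advanced); E->plug->E->R->F->L->E->refl->A->L'->G->R'->C->plug->C
Char 3 ('A'): step: R->1, L=4; A->plug->A->R->G->L->A->refl->E->L'->F->R'->B->plug->B
Char 4 ('A'): step: R->2, L=4; A->plug->A->R->E->L->B->refl->C->L'->A->R'->E->plug->E
Char 5 ('C'): step: R->3, L=4; C->plug->C->R->A->L->C->refl->B->L'->E->R'->G->plug->G
Char 6 ('D'): step: R->4, L=4; D->plug->D->R->E->L->B->refl->C->L'->A->R'->E->plug->E
Final: ciphertext=ECBEGE, RIGHT=4, LEFT=4

Answer: ECBEGE 4 4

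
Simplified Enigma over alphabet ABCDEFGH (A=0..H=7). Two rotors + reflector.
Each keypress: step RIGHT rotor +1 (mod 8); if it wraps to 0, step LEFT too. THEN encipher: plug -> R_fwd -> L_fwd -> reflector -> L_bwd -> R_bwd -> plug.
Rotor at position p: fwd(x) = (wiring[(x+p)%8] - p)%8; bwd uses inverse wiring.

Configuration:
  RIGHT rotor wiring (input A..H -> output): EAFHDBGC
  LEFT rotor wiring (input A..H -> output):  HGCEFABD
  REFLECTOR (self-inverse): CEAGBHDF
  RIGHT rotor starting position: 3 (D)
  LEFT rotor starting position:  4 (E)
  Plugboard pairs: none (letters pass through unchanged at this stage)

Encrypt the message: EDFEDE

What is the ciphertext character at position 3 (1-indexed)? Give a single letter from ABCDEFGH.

Char 1 ('E'): step: R->4, L=4; E->plug->E->R->A->L->B->refl->E->L'->B->R'->G->plug->G
Char 2 ('D'): step: R->5, L=4; D->plug->D->R->H->L->A->refl->C->L'->F->R'->C->plug->C
Char 3 ('F'): step: R->6, L=4; F->plug->F->R->B->L->E->refl->B->L'->A->R'->A->plug->A

A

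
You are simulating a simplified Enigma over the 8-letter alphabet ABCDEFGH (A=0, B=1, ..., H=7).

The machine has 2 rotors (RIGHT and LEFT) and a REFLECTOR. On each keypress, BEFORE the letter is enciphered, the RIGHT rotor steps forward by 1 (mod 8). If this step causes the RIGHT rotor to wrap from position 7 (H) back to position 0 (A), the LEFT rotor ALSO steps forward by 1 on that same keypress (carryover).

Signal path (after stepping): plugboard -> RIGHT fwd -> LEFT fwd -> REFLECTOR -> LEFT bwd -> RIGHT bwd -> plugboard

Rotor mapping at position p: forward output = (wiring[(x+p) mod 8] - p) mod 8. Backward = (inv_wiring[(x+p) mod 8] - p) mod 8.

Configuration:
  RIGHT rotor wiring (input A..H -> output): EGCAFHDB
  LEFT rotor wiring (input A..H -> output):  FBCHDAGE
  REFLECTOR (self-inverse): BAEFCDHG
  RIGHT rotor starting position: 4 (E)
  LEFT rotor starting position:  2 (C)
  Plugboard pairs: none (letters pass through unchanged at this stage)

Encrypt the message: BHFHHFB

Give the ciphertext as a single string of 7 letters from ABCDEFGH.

Answer: ECEAFBG

Derivation:
Char 1 ('B'): step: R->5, L=2; B->plug->B->R->G->L->D->refl->F->L'->B->R'->E->plug->E
Char 2 ('H'): step: R->6, L=2; H->plug->H->R->B->L->F->refl->D->L'->G->R'->C->plug->C
Char 3 ('F'): step: R->7, L=2; F->plug->F->R->G->L->D->refl->F->L'->B->R'->E->plug->E
Char 4 ('H'): step: R->0, L->3 (L advanced); H->plug->H->R->B->L->A->refl->B->L'->E->R'->A->plug->A
Char 5 ('H'): step: R->1, L=3; H->plug->H->R->D->L->D->refl->F->L'->C->R'->F->plug->F
Char 6 ('F'): step: R->2, L=3; F->plug->F->R->H->L->H->refl->G->L'->G->R'->B->plug->B
Char 7 ('B'): step: R->3, L=3; B->plug->B->R->C->L->F->refl->D->L'->D->R'->G->plug->G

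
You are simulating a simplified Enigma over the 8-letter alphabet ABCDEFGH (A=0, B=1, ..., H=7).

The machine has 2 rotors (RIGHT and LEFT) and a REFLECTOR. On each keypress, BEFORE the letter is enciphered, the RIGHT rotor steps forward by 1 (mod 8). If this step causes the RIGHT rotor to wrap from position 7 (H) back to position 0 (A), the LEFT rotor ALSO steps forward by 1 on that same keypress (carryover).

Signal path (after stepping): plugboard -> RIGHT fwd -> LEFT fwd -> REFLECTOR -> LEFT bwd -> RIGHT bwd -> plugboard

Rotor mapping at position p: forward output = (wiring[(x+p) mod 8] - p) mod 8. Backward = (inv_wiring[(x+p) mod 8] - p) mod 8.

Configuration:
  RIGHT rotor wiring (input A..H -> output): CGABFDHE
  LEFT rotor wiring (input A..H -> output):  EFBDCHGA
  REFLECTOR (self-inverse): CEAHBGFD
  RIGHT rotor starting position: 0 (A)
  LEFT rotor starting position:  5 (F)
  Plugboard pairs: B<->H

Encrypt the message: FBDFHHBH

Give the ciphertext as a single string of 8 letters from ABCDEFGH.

Char 1 ('F'): step: R->1, L=5; F->plug->F->R->G->L->G->refl->F->L'->H->R'->B->plug->H
Char 2 ('B'): step: R->2, L=5; B->plug->H->R->E->L->A->refl->C->L'->A->R'->G->plug->G
Char 3 ('D'): step: R->3, L=5; D->plug->D->R->E->L->A->refl->C->L'->A->R'->C->plug->C
Char 4 ('F'): step: R->4, L=5; F->plug->F->R->C->L->D->refl->H->L'->D->R'->C->plug->C
Char 5 ('H'): step: R->5, L=5; H->plug->B->R->C->L->D->refl->H->L'->D->R'->F->plug->F
Char 6 ('H'): step: R->6, L=5; H->plug->B->R->G->L->G->refl->F->L'->H->R'->G->plug->G
Char 7 ('B'): step: R->7, L=5; B->plug->H->R->A->L->C->refl->A->L'->E->R'->G->plug->G
Char 8 ('H'): step: R->0, L->6 (L advanced); H->plug->B->R->G->L->E->refl->B->L'->H->R'->G->plug->G

Answer: HGCCFGGG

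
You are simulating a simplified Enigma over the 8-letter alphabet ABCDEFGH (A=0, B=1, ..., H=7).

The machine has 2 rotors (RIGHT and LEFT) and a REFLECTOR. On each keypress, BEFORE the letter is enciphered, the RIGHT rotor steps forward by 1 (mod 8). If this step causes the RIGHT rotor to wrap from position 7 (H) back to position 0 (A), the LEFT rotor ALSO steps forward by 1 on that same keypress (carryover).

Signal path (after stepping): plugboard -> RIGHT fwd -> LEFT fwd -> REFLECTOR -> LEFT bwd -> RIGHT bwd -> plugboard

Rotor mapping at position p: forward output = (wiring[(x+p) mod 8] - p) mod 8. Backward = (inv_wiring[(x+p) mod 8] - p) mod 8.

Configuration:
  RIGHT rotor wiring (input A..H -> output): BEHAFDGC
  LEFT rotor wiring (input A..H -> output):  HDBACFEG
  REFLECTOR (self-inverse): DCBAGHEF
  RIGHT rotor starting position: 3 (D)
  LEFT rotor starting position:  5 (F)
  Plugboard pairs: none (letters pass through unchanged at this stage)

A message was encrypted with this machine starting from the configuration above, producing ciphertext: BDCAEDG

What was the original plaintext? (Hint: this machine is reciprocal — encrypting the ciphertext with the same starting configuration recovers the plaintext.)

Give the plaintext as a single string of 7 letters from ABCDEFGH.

Answer: ACFBHGC

Derivation:
Char 1 ('B'): step: R->4, L=5; B->plug->B->R->H->L->F->refl->H->L'->B->R'->A->plug->A
Char 2 ('D'): step: R->5, L=5; D->plug->D->R->E->L->G->refl->E->L'->F->R'->C->plug->C
Char 3 ('C'): step: R->6, L=5; C->plug->C->R->D->L->C->refl->B->L'->C->R'->F->plug->F
Char 4 ('A'): step: R->7, L=5; A->plug->A->R->D->L->C->refl->B->L'->C->R'->B->plug->B
Char 5 ('E'): step: R->0, L->6 (L advanced); E->plug->E->R->F->L->C->refl->B->L'->C->R'->H->plug->H
Char 6 ('D'): step: R->1, L=6; D->plug->D->R->E->L->D->refl->A->L'->B->R'->G->plug->G
Char 7 ('G'): step: R->2, L=6; G->plug->G->R->H->L->H->refl->F->L'->D->R'->C->plug->C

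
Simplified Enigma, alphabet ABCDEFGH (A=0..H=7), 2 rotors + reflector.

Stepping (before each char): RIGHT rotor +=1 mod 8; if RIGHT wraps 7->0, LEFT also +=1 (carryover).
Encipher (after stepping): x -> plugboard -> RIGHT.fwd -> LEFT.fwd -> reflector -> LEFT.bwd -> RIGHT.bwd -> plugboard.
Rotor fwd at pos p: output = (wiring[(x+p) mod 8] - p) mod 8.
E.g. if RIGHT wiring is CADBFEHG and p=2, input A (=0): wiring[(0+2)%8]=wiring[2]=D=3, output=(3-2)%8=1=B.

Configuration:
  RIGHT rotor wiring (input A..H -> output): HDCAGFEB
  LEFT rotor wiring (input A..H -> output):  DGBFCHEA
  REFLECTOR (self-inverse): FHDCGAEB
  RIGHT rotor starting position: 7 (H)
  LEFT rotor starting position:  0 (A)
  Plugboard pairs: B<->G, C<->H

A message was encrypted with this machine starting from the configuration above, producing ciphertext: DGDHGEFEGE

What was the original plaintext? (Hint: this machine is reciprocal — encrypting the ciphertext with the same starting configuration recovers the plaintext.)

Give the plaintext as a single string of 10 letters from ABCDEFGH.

Char 1 ('D'): step: R->0, L->1 (L advanced); D->plug->D->R->A->L->F->refl->A->L'->B->R'->H->plug->C
Char 2 ('G'): step: R->1, L=1; G->plug->B->R->B->L->A->refl->F->L'->A->R'->G->plug->B
Char 3 ('D'): step: R->2, L=1; D->plug->D->R->D->L->B->refl->H->L'->G->R'->B->plug->G
Char 4 ('H'): step: R->3, L=1; H->plug->C->R->C->L->E->refl->G->L'->E->R'->F->plug->F
Char 5 ('G'): step: R->4, L=1; G->plug->B->R->B->L->A->refl->F->L'->A->R'->C->plug->H
Char 6 ('E'): step: R->5, L=1; E->plug->E->R->G->L->H->refl->B->L'->D->R'->G->plug->B
Char 7 ('F'): step: R->6, L=1; F->plug->F->R->C->L->E->refl->G->L'->E->R'->E->plug->E
Char 8 ('E'): step: R->7, L=1; E->plug->E->R->B->L->A->refl->F->L'->A->R'->B->plug->G
Char 9 ('G'): step: R->0, L->2 (L advanced); G->plug->B->R->D->L->F->refl->A->L'->C->R'->C->plug->H
Char 10 ('E'): step: R->1, L=2; E->plug->E->R->E->L->C->refl->D->L'->B->R'->B->plug->G

Answer: CBGFHBEGHG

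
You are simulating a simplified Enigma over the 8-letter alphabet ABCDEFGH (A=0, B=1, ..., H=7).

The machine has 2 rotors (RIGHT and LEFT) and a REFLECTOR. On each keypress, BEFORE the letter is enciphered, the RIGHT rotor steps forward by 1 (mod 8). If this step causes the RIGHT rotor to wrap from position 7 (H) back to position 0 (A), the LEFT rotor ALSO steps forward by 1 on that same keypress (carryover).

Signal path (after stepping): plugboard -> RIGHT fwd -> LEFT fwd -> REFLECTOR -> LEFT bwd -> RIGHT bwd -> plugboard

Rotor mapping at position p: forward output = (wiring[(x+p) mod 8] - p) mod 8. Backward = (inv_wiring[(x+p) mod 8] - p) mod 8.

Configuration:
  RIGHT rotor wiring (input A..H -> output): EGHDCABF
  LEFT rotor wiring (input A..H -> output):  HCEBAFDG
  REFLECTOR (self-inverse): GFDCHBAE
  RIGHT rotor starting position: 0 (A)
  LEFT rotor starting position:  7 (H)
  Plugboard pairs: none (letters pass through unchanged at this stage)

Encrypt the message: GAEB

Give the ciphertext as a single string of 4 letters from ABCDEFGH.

Char 1 ('G'): step: R->1, L=7; G->plug->G->R->E->L->C->refl->D->L'->C->R'->C->plug->C
Char 2 ('A'): step: R->2, L=7; A->plug->A->R->F->L->B->refl->F->L'->D->R'->F->plug->F
Char 3 ('E'): step: R->3, L=7; E->plug->E->R->C->L->D->refl->C->L'->E->R'->H->plug->H
Char 4 ('B'): step: R->4, L=7; B->plug->B->R->E->L->C->refl->D->L'->C->R'->F->plug->F

Answer: CFHF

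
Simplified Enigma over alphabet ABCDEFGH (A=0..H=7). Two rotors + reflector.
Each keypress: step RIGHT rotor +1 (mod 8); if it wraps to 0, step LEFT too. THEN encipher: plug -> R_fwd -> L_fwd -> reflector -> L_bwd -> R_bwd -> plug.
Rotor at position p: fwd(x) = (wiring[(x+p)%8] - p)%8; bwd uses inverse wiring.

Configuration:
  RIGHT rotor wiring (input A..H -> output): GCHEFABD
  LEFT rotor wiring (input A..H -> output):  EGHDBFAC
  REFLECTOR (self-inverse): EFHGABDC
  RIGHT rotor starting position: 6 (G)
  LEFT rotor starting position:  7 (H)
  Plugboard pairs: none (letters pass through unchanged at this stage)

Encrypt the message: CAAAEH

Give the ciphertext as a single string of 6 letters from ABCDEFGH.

Char 1 ('C'): step: R->7, L=7; C->plug->C->R->D->L->A->refl->E->L'->E->R'->A->plug->A
Char 2 ('A'): step: R->0, L->0 (L advanced); A->plug->A->R->G->L->A->refl->E->L'->A->R'->F->plug->F
Char 3 ('A'): step: R->1, L=0; A->plug->A->R->B->L->G->refl->D->L'->D->R'->C->plug->C
Char 4 ('A'): step: R->2, L=0; A->plug->A->R->F->L->F->refl->B->L'->E->R'->G->plug->G
Char 5 ('E'): step: R->3, L=0; E->plug->E->R->A->L->E->refl->A->L'->G->R'->D->plug->D
Char 6 ('H'): step: R->4, L=0; H->plug->H->R->A->L->E->refl->A->L'->G->R'->F->plug->F

Answer: AFCGDF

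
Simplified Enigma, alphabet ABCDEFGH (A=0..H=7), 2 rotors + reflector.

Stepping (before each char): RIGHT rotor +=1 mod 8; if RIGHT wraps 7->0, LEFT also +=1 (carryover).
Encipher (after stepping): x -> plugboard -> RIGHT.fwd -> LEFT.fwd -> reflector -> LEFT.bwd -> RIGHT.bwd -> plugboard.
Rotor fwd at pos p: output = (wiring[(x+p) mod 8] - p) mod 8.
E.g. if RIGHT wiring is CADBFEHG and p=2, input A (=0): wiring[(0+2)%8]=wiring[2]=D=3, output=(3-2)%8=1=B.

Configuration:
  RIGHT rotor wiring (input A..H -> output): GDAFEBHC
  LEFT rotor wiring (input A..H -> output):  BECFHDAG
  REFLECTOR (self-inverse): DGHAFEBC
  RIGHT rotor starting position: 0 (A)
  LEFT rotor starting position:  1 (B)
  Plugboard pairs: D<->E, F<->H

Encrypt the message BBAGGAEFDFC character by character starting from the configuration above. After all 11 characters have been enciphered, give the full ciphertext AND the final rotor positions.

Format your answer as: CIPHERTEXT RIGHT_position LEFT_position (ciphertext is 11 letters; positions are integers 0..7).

Answer: DFCBFFAEGHD 3 2

Derivation:
Char 1 ('B'): step: R->1, L=1; B->plug->B->R->H->L->A->refl->D->L'->A->R'->E->plug->D
Char 2 ('B'): step: R->2, L=1; B->plug->B->R->D->L->G->refl->B->L'->B->R'->H->plug->F
Char 3 ('A'): step: R->3, L=1; A->plug->A->R->C->L->E->refl->F->L'->G->R'->C->plug->C
Char 4 ('G'): step: R->4, L=1; G->plug->G->R->E->L->C->refl->H->L'->F->R'->B->plug->B
Char 5 ('G'): step: R->5, L=1; G->plug->G->R->A->L->D->refl->A->L'->H->R'->H->plug->F
Char 6 ('A'): step: R->6, L=1; A->plug->A->R->B->L->B->refl->G->L'->D->R'->H->plug->F
Char 7 ('E'): step: R->7, L=1; E->plug->D->R->B->L->B->refl->G->L'->D->R'->A->plug->A
Char 8 ('F'): step: R->0, L->2 (L advanced); F->plug->H->R->C->L->F->refl->E->L'->F->R'->D->plug->E
Char 9 ('D'): step: R->1, L=2; D->plug->E->R->A->L->A->refl->D->L'->B->R'->G->plug->G
Char 10 ('F'): step: R->2, L=2; F->plug->H->R->B->L->D->refl->A->L'->A->R'->F->plug->H
Char 11 ('C'): step: R->3, L=2; C->plug->C->R->G->L->H->refl->C->L'->H->R'->E->plug->D
Final: ciphertext=DFCBFFAEGHD, RIGHT=3, LEFT=2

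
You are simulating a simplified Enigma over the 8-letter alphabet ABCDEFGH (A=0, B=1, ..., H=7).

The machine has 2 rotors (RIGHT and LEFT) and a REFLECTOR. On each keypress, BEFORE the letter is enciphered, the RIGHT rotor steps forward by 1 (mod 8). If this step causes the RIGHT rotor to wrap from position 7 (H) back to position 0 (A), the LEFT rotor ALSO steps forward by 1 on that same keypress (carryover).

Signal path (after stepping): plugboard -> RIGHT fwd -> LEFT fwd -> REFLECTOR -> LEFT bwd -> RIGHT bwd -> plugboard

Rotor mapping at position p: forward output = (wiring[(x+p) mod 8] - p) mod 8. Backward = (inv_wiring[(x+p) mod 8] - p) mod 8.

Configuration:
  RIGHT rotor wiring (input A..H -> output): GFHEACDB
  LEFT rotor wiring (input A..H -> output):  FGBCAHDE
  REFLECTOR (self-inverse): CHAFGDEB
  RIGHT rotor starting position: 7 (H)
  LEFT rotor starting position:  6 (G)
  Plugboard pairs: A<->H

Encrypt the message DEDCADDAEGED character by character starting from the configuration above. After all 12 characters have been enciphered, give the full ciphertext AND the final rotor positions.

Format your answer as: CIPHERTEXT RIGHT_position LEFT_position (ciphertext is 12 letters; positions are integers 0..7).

Answer: EDGHHGEDHBFE 3 0

Derivation:
Char 1 ('D'): step: R->0, L->7 (L advanced); D->plug->D->R->E->L->D->refl->F->L'->A->R'->E->plug->E
Char 2 ('E'): step: R->1, L=7; E->plug->E->R->B->L->G->refl->E->L'->H->R'->D->plug->D
Char 3 ('D'): step: R->2, L=7; D->plug->D->R->A->L->F->refl->D->L'->E->R'->G->plug->G
Char 4 ('C'): step: R->3, L=7; C->plug->C->R->H->L->E->refl->G->L'->B->R'->A->plug->H
Char 5 ('A'): step: R->4, L=7; A->plug->H->R->A->L->F->refl->D->L'->E->R'->A->plug->H
Char 6 ('D'): step: R->5, L=7; D->plug->D->R->B->L->G->refl->E->L'->H->R'->G->plug->G
Char 7 ('D'): step: R->6, L=7; D->plug->D->R->H->L->E->refl->G->L'->B->R'->E->plug->E
Char 8 ('A'): step: R->7, L=7; A->plug->H->R->E->L->D->refl->F->L'->A->R'->D->plug->D
Char 9 ('E'): step: R->0, L->0 (L advanced); E->plug->E->R->A->L->F->refl->D->L'->G->R'->A->plug->H
Char 10 ('G'): step: R->1, L=0; G->plug->G->R->A->L->F->refl->D->L'->G->R'->B->plug->B
Char 11 ('E'): step: R->2, L=0; E->plug->E->R->B->L->G->refl->E->L'->H->R'->F->plug->F
Char 12 ('D'): step: R->3, L=0; D->plug->D->R->A->L->F->refl->D->L'->G->R'->E->plug->E
Final: ciphertext=EDGHHGEDHBFE, RIGHT=3, LEFT=0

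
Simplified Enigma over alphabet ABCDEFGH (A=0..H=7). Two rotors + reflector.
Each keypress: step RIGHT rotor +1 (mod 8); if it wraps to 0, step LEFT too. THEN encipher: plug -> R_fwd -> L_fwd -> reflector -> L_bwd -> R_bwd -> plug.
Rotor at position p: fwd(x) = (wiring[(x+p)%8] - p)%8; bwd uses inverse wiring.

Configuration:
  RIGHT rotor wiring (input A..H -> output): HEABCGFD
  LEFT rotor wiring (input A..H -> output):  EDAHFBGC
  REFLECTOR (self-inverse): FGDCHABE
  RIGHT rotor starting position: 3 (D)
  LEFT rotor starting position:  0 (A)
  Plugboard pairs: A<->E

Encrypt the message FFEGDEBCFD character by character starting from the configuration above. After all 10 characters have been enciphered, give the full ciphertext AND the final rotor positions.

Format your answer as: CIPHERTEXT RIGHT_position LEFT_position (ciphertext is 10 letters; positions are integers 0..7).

Answer: ABCDHDCGDC 5 1

Derivation:
Char 1 ('F'): step: R->4, L=0; F->plug->F->R->A->L->E->refl->H->L'->D->R'->E->plug->A
Char 2 ('F'): step: R->5, L=0; F->plug->F->R->D->L->H->refl->E->L'->A->R'->B->plug->B
Char 3 ('E'): step: R->6, L=0; E->plug->A->R->H->L->C->refl->D->L'->B->R'->C->plug->C
Char 4 ('G'): step: R->7, L=0; G->plug->G->R->H->L->C->refl->D->L'->B->R'->D->plug->D
Char 5 ('D'): step: R->0, L->1 (L advanced); D->plug->D->R->B->L->H->refl->E->L'->D->R'->H->plug->H
Char 6 ('E'): step: R->1, L=1; E->plug->A->R->D->L->E->refl->H->L'->B->R'->D->plug->D
Char 7 ('B'): step: R->2, L=1; B->plug->B->R->H->L->D->refl->C->L'->A->R'->C->plug->C
Char 8 ('C'): step: R->3, L=1; C->plug->C->R->D->L->E->refl->H->L'->B->R'->G->plug->G
Char 9 ('F'): step: R->4, L=1; F->plug->F->R->A->L->C->refl->D->L'->H->R'->D->plug->D
Char 10 ('D'): step: R->5, L=1; D->plug->D->R->C->L->G->refl->B->L'->G->R'->C->plug->C
Final: ciphertext=ABCDHDCGDC, RIGHT=5, LEFT=1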